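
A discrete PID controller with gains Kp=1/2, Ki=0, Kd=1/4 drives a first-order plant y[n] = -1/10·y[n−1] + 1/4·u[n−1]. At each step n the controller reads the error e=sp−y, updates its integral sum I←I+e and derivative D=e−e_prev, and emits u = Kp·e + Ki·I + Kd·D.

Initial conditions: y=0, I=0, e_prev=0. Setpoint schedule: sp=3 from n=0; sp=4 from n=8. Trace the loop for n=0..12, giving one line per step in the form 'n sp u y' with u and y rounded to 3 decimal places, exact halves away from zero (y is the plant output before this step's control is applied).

(exact arithmetic carried between steps; '≈' marks a value shown rounded to 6 d.p. or computed from one; I and e_prev carry over from the previous line; the table rounds u and y to 3 d.p., halves away from zero)
n=0: y=0, sp=3, e=sp−y=3; I=3, D=e−e_prev=3; u=1/2·3+0·3+1/4·3=2.25; next y=-1/10·0+1/4·2.25=0.5625
n=1: y=0.5625, sp=3, e=sp−y=2.4375; I=5.4375, D=e−e_prev=-0.5625; u=1/2·2.4375+0·5.4375+1/4·(-0.5625)=1.078125; next y=-1/10·0.5625+1/4·1.078125≈0.213281
n=2: y≈0.213281, sp=3, e=sp−y≈2.786719; I≈8.224219, D=e−e_prev≈0.349219; u=1/2·2.786719+0·8.224219+1/4·0.349219≈1.480664; next y=-1/10·0.213281+1/4·1.480664≈0.348838
n=3: y≈0.348838, sp=3, e=sp−y≈2.651162; I≈10.875381, D=e−e_prev≈-0.135557; u=1/2·2.651162+0·10.875381+1/4·(-0.135557)≈1.291692; next y=-1/10·0.348838+1/4·1.291692≈0.288039
n=4: y≈0.288039, sp=3, e=sp−y≈2.711961; I≈13.587342, D=e−e_prev≈0.060799; u=1/2·2.711961+0·13.587342+1/4·0.060799≈1.371180; next y=-1/10·0.288039+1/4·1.371180≈0.313991
n=5: y≈0.313991, sp=3, e=sp−y≈2.686009; I≈16.273351, D=e−e_prev≈-0.025952; u=1/2·2.686009+0·16.273351+1/4·(-0.025952)≈1.336516; next y=-1/10·0.313991+1/4·1.336516≈0.302730
n=6: y≈0.302730, sp=3, e=sp−y≈2.697270; I≈18.970621, D=e−e_prev≈0.011261; u=1/2·2.697270+0·18.970621+1/4·0.011261≈1.351450; next y=-1/10·0.302730+1/4·1.351450≈0.307590
n=7: y≈0.307590, sp=3, e=sp−y≈2.692410; I≈21.663031, D=e−e_prev≈-0.004860; u=1/2·2.692410+0·21.663031+1/4·(-0.004860)≈1.344990; next y=-1/10·0.307590+1/4·1.344990≈0.305489
n=8: y≈0.305489, sp=4, e=sp−y≈3.694511; I≈25.357542, D=e−e_prev≈1.002101; u=1/2·3.694511+0·25.357542+1/4·1.002101≈2.097781; next y=-1/10·0.305489+1/4·2.097781≈0.493896
n=9: y≈0.493896, sp=4, e=sp−y≈3.506104; I≈28.863646, D=e−e_prev≈-0.188408; u=1/2·3.506104+0·28.863646+1/4·(-0.188408)≈1.705950; next y=-1/10·0.493896+1/4·1.705950≈0.377098
n=10: y≈0.377098, sp=4, e=sp−y≈3.622902; I≈32.486548, D=e−e_prev≈0.116799; u=1/2·3.622902+0·32.486548+1/4·0.116799≈1.840651; next y=-1/10·0.377098+1/4·1.840651≈0.422453
n=11: y≈0.422453, sp=4, e=sp−y≈3.577547; I≈36.064095, D=e−e_prev≈-0.045355; u=1/2·3.577547+0·36.064095+1/4·(-0.045355)≈1.777435; next y=-1/10·0.422453+1/4·1.777435≈0.402113
n=12: y≈0.402113, sp=4, e=sp−y≈3.597887; I≈39.661982, D=e−e_prev≈0.020339; u=1/2·3.597887+0·39.661982+1/4·0.020339≈1.804028; next y=-1/10·0.402113+1/4·1.804028≈0.410796

0 3 2.250 0.000
1 3 1.078 0.563
2 3 1.481 0.213
3 3 1.292 0.349
4 3 1.371 0.288
5 3 1.337 0.314
6 3 1.351 0.303
7 3 1.345 0.308
8 4 2.098 0.305
9 4 1.706 0.494
10 4 1.841 0.377
11 4 1.777 0.422
12 4 1.804 0.402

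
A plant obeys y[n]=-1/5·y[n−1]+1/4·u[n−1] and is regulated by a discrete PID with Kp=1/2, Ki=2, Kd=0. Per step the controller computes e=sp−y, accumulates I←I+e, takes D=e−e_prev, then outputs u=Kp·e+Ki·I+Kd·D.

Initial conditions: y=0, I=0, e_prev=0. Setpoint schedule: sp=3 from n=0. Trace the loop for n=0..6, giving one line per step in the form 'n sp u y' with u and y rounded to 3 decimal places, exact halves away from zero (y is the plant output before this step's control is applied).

0 3 7.500 0.000
1 3 8.813 1.875
2 3 11.180 1.828
3 3 12.021 2.429
4 3 12.937 2.519
5 3 13.371 2.730
6 3 13.744 2.797

(exact arithmetic carried between steps; '≈' marks a value shown rounded to 6 d.p. or computed from one; I and e_prev carry over from the previous line; the table rounds u and y to 3 d.p., halves away from zero)
n=0: y=0, sp=3, e=sp−y=3; I=3, D=e−e_prev=3; u=1/2·3+2·3+0·3=7.5; next y=-1/5·0+1/4·7.5=1.875
n=1: y=1.875, sp=3, e=sp−y=1.125; I=4.125, D=e−e_prev=-1.875; u=1/2·1.125+2·4.125+0·(-1.875)=8.8125; next y=-1/5·1.875+1/4·8.8125=1.828125
n=2: y=1.828125, sp=3, e=sp−y=1.171875; I=5.296875, D=e−e_prev=0.046875; u=1/2·1.171875+2·5.296875+0·0.046875≈11.179688; next y=-1/5·1.828125+1/4·11.179688≈2.429297
n=3: y≈2.429297, sp=3, e=sp−y≈0.570703; I≈5.867578, D=e−e_prev≈-0.601172; u=1/2·0.570703+2·5.867578+0·(-0.601172)≈12.020508; next y=-1/5·2.429297+1/4·12.020508≈2.519268
n=4: y≈2.519268, sp=3, e=sp−y≈0.480732; I≈6.348311, D=e−e_prev≈-0.089971; u=1/2·0.480732+2·6.348311+0·(-0.089971)≈12.936987; next y=-1/5·2.519268+1/4·12.936987≈2.730393
n=5: y≈2.730393, sp=3, e=sp−y≈0.269607; I≈6.617917, D=e−e_prev≈-0.211126; u=1/2·0.269607+2·6.617917+0·(-0.211126)≈13.370638; next y=-1/5·2.730393+1/4·13.370638≈2.796581
n=6: y≈2.796581, sp=3, e=sp−y≈0.203419; I≈6.821336, D=e−e_prev≈-0.066187; u=1/2·0.203419+2·6.821336+0·(-0.066187)≈13.744382; next y=-1/5·2.796581+1/4·13.744382≈2.876779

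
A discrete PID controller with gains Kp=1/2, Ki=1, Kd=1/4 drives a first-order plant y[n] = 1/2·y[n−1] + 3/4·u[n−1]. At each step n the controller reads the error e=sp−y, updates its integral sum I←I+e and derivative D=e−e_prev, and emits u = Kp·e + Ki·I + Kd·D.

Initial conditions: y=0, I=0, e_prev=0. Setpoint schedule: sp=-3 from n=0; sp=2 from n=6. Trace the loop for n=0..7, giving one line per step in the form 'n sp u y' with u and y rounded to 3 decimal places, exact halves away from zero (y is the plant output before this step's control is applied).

(exact arithmetic carried between steps; '≈' marks a value shown rounded to 6 d.p. or computed from one; I and e_prev carry over from the previous line; the table rounds u and y to 3 d.p., halves away from zero)
n=0: y=0, sp=-3, e=sp−y=-3; I=-3, D=e−e_prev=-3; u=1/2·(-3)+1·(-3)+1/4·(-3)=-5.25; next y=1/2·0+3/4·(-5.25)=-3.9375
n=1: y=-3.9375, sp=-3, e=sp−y=0.9375; I=-2.0625, D=e−e_prev=3.9375; u=1/2·0.9375+1·(-2.0625)+1/4·3.9375=-0.609375; next y=1/2·(-3.9375)+3/4·(-0.609375)≈-2.425781
n=2: y≈-2.425781, sp=-3, e=sp−y≈-0.574219; I≈-2.636719, D=e−e_prev≈-1.511719; u=1/2·(-0.574219)+1·(-2.636719)+1/4·(-1.511719)≈-3.301758; next y=1/2·(-2.425781)+3/4·(-3.301758)≈-3.689209
n=3: y≈-3.689209, sp=-3, e=sp−y≈0.689209; I≈-1.947510, D=e−e_prev≈1.263428; u=1/2·0.689209+1·(-1.947510)+1/4·1.263428≈-1.287048; next y=1/2·(-3.689209)+3/4·(-1.287048)≈-2.809891
n=4: y≈-2.809891, sp=-3, e=sp−y≈-0.190109; I≈-2.137619, D=e−e_prev≈-0.879318; u=1/2·(-0.190109)+1·(-2.137619)+1/4·(-0.879318)≈-2.452503; next y=1/2·(-2.809891)+3/4·(-2.452503)≈-3.244323
n=5: y≈-3.244323, sp=-3, e=sp−y≈0.244323; I≈-1.893296, D=e−e_prev≈0.434432; u=1/2·0.244323+1·(-1.893296)+1/4·0.434432≈-1.662527; next y=1/2·(-3.244323)+3/4·(-1.662527)≈-2.869057
n=6: y≈-2.869057, sp=2, e=sp−y≈4.869057; I≈2.975760, D=e−e_prev≈4.624734; u=1/2·4.869057+1·2.975760+1/4·4.624734≈6.566472; next y=1/2·(-2.869057)+3/4·6.566472≈3.490326
n=7: y≈3.490326, sp=2, e=sp−y≈-1.490326; I≈1.485435, D=e−e_prev≈-6.359382; u=1/2·(-1.490326)+1·1.485435+1/4·(-6.359382)≈-0.849574; next y=1/2·3.490326+3/4·(-0.849574)≈1.107982

0 -3 -5.250 0.000
1 -3 -0.609 -3.938
2 -3 -3.302 -2.426
3 -3 -1.287 -3.689
4 -3 -2.453 -2.810
5 -3 -1.663 -3.244
6 2 6.566 -2.869
7 2 -0.850 3.490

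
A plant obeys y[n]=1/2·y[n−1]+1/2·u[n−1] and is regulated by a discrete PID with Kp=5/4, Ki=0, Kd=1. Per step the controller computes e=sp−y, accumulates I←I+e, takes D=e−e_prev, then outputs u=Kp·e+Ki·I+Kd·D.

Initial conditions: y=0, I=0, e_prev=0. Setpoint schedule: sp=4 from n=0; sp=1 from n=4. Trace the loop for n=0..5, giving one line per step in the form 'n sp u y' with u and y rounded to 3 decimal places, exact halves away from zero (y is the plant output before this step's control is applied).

0 4 9.000 0.000
1 4 -5.125 4.500
2 4 10.203 -0.313
3 4 -6.439 4.945
4 1 4.876 -0.747
5 1 -4.142 2.065

(exact arithmetic carried between steps; '≈' marks a value shown rounded to 6 d.p. or computed from one; I and e_prev carry over from the previous line; the table rounds u and y to 3 d.p., halves away from zero)
n=0: y=0, sp=4, e=sp−y=4; I=4, D=e−e_prev=4; u=5/4·4+0·4+1·4=9; next y=1/2·0+1/2·9=4.5
n=1: y=4.5, sp=4, e=sp−y=-0.5; I=3.5, D=e−e_prev=-4.5; u=5/4·(-0.5)+0·3.5+1·(-4.5)=-5.125; next y=1/2·4.5+1/2·(-5.125)=-0.3125
n=2: y=-0.3125, sp=4, e=sp−y=4.3125; I=7.8125, D=e−e_prev=4.8125; u=5/4·4.3125+0·7.8125+1·4.8125=10.203125; next y=1/2·(-0.3125)+1/2·10.203125≈4.945313
n=3: y≈4.945313, sp=4, e=sp−y≈-0.945313; I≈6.867188, D=e−e_prev≈-5.257813; u=5/4·(-0.945313)+0·6.867188+1·(-5.257813)≈-6.439453; next y=1/2·4.945313+1/2·(-6.439453)≈-0.747070
n=4: y≈-0.747070, sp=1, e=sp−y≈1.747070; I≈8.614258, D=e−e_prev≈2.692383; u=5/4·1.747070+0·8.614258+1·2.692383≈4.876221; next y=1/2·(-0.747070)+1/2·4.876221≈2.064575
n=5: y≈2.064575, sp=1, e=sp−y≈-1.064575; I≈7.549683, D=e−e_prev≈-2.811646; u=5/4·(-1.064575)+0·7.549683+1·(-2.811646)≈-4.142365; next y=1/2·2.064575+1/2·(-4.142365)≈-1.038895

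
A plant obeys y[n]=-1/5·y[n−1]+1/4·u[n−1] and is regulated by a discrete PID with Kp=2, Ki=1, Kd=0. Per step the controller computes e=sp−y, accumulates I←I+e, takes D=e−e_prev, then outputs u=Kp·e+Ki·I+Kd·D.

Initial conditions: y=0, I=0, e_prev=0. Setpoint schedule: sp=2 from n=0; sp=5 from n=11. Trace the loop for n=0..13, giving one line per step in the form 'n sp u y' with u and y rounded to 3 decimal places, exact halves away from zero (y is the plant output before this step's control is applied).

(exact arithmetic carried between steps; '≈' marks a value shown rounded to 6 d.p. or computed from one; I and e_prev carry over from the previous line; the table rounds u and y to 3 d.p., halves away from zero)
n=0: y=0, sp=2, e=sp−y=2; I=2, D=e−e_prev=2; u=2·2+1·2+0·2=6; next y=-1/5·0+1/4·6=1.5
n=1: y=1.5, sp=2, e=sp−y=0.5; I=2.5, D=e−e_prev=-1.5; u=2·0.5+1·2.5+0·(-1.5)=3.5; next y=-1/5·1.5+1/4·3.5=0.575
n=2: y=0.575, sp=2, e=sp−y=1.425; I=3.925, D=e−e_prev=0.925; u=2·1.425+1·3.925+0·0.925=6.775; next y=-1/5·0.575+1/4·6.775=1.57875
n=3: y=1.57875, sp=2, e=sp−y=0.42125; I=4.34625, D=e−e_prev=-1.00375; u=2·0.42125+1·4.34625+0·(-1.00375)=5.18875; next y=-1/5·1.57875+1/4·5.18875≈0.981438
n=4: y≈0.981438, sp=2, e=sp−y≈1.018563; I≈5.364813, D=e−e_prev≈0.597313; u=2·1.018563+1·5.364813+0·0.597313≈7.401938; next y=-1/5·0.981438+1/4·7.401938≈1.654197
n=5: y≈1.654197, sp=2, e=sp−y≈0.345803; I≈5.710616, D=e−e_prev≈-0.672759; u=2·0.345803+1·5.710616+0·(-0.672759)≈6.402222; next y=-1/5·1.654197+1/4·6.402222≈1.269716
n=6: y≈1.269716, sp=2, e=sp−y≈0.730284; I≈6.440900, D=e−e_prev≈0.384481; u=2·0.730284+1·6.440900+0·0.384481≈7.901467; next y=-1/5·1.269716+1/4·7.901467≈1.721424
n=7: y≈1.721424, sp=2, e=sp−y≈0.278576; I≈6.719476, D=e−e_prev≈-0.451708; u=2·0.278576+1·6.719476+0·(-0.451708)≈7.276629; next y=-1/5·1.721424+1/4·7.276629≈1.474872
n=8: y≈1.474872, sp=2, e=sp−y≈0.525128; I≈7.244603, D=e−e_prev≈0.246551; u=2·0.525128+1·7.244603+0·0.246551≈8.294859; next y=-1/5·1.474872+1/4·8.294859≈1.778740
n=9: y≈1.778740, sp=2, e=sp−y≈0.221260; I≈7.465863, D=e−e_prev≈-0.303868; u=2·0.221260+1·7.465863+0·(-0.303868)≈7.908383; next y=-1/5·1.778740+1/4·7.908383≈1.621348
n=10: y≈1.621348, sp=2, e=sp−y≈0.378652; I≈7.844516, D=e−e_prev≈0.157392; u=2·0.378652+1·7.844516+0·0.157392≈8.601820; next y=-1/5·1.621348+1/4·8.601820≈1.826185
n=11: y≈1.826185, sp=5, e=sp−y≈3.173815; I≈11.018330, D=e−e_prev≈2.795162; u=2·3.173815+1·11.018330+0·2.795162≈17.365959; next y=-1/5·1.826185+1/4·17.365959≈3.976253
n=12: y≈3.976253, sp=5, e=sp−y≈1.023747; I≈12.042077, D=e−e_prev≈-2.150067; u=2·1.023747+1·12.042077+0·(-2.150067)≈14.089572; next y=-1/5·3.976253+1/4·14.089572≈2.727142
n=13: y≈2.727142, sp=5, e=sp−y≈2.272858; I≈14.314935, D=e−e_prev≈1.249110; u=2·2.272858+1·14.314935+0·1.249110≈18.860650; next y=-1/5·2.727142+1/4·18.860650≈4.169734

0 2 6.000 0.000
1 2 3.500 1.500
2 2 6.775 0.575
3 2 5.189 1.579
4 2 7.402 0.981
5 2 6.402 1.654
6 2 7.901 1.270
7 2 7.277 1.721
8 2 8.295 1.475
9 2 7.908 1.779
10 2 8.602 1.621
11 5 17.366 1.826
12 5 14.090 3.976
13 5 18.861 2.727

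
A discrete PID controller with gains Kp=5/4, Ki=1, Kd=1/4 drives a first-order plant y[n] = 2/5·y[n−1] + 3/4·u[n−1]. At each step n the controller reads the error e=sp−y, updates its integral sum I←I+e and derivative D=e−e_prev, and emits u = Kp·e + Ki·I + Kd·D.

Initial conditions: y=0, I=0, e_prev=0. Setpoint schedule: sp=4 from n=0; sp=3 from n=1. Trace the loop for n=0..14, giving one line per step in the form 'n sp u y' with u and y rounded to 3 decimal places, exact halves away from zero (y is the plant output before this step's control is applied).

(exact arithmetic carried between steps; '≈' marks a value shown rounded to 6 d.p. or computed from one; I and e_prev carry over from the previous line; the table rounds u and y to 3 d.p., halves away from zero)
n=0: y=0, sp=4, e=sp−y=4; I=4, D=e−e_prev=4; u=5/4·4+1·4+1/4·4=10; next y=2/5·0+3/4·10=7.5
n=1: y=7.5, sp=3, e=sp−y=-4.5; I=-0.5, D=e−e_prev=-8.5; u=5/4·(-4.5)+1·(-0.5)+1/4·(-8.5)=-8.25; next y=2/5·7.5+3/4·(-8.25)=-3.1875
n=2: y=-3.1875, sp=3, e=sp−y=6.1875; I=5.6875, D=e−e_prev=10.6875; u=5/4·6.1875+1·5.6875+1/4·10.6875=16.09375; next y=2/5·(-3.1875)+3/4·16.09375≈10.795313
n=3: y≈10.795313, sp=3, e=sp−y≈-7.795313; I≈-2.107813, D=e−e_prev≈-13.982813; u=5/4·(-7.795313)+1·(-2.107813)+1/4·(-13.982813)≈-15.347656; next y=2/5·10.795313+3/4·(-15.347656)≈-7.192617
n=4: y≈-7.192617, sp=3, e=sp−y≈10.192617; I≈8.084805, D=e−e_prev≈17.987930; u=5/4·10.192617+1·8.084805+1/4·17.987930≈25.322559; next y=2/5·(-7.192617)+3/4·25.322559≈16.114872
n=5: y≈16.114872, sp=3, e=sp−y≈-13.114872; I≈-5.030067, D=e−e_prev≈-23.307489; u=5/4·(-13.114872)+1·(-5.030067)+1/4·(-23.307489)≈-27.250530; next y=2/5·16.114872+3/4·(-27.250530)≈-13.991949
n=6: y≈-13.991949, sp=3, e=sp−y≈16.991949; I≈11.961881, D=e−e_prev≈30.106821; u=5/4·16.991949+1·11.961881+1/4·30.106821≈40.728522; next y=2/5·(-13.991949)+3/4·40.728522≈24.949612
n=7: y≈24.949612, sp=3, e=sp−y≈-21.949612; I≈-9.987731, D=e−e_prev≈-38.941561; u=5/4·(-21.949612)+1·(-9.987731)+1/4·(-38.941561)≈-47.160136; next y=2/5·24.949612+3/4·(-47.160136)≈-25.390257
n=8: y≈-25.390257, sp=3, e=sp−y≈28.390257; I≈18.402526, D=e−e_prev≈50.339869; u=5/4·28.390257+1·18.402526+1/4·50.339869≈66.475315; next y=2/5·(-25.390257)+3/4·66.475315≈39.700384
n=9: y≈39.700384, sp=3, e=sp−y≈-36.700384; I≈-18.297857, D=e−e_prev≈-65.090641; u=5/4·(-36.700384)+1·(-18.297857)+1/4·(-65.090641)≈-80.445997; next y=2/5·39.700384+3/4·(-80.445997)≈-44.454344
n=10: y≈-44.454344, sp=3, e=sp−y≈47.454344; I≈29.156487, D=e−e_prev≈84.154728; u=5/4·47.454344+1·29.156487+1/4·84.154728≈109.513099; next y=2/5·(-44.454344)+3/4·109.513099≈64.353087
n=11: y≈64.353087, sp=3, e=sp−y≈-61.353087; I≈-32.196600, D=e−e_prev≈-108.807431; u=5/4·(-61.353087)+1·(-32.196600)+1/4·(-108.807431)≈-136.089816; next y=2/5·64.353087+3/4·(-136.089816)≈-76.326127
n=12: y≈-76.326127, sp=3, e=sp−y≈79.326127; I≈47.129527, D=e−e_prev≈140.679214; u=5/4·79.326127+1·47.129527+1/4·140.679214≈181.456990; next y=2/5·(-76.326127)+3/4·181.456990≈105.562291
n=13: y≈105.562291, sp=3, e=sp−y≈-102.562291; I≈-55.432764, D=e−e_prev≈-181.888419; u=5/4·(-102.562291)+1·(-55.432764)+1/4·(-181.888419)≈-229.107733; next y=2/5·105.562291+3/4·(-229.107733)≈-129.605883
n=14: y≈-129.605883, sp=3, e=sp−y≈132.605883; I≈77.173119, D=e−e_prev≈235.168175; u=5/4·132.605883+1·77.173119+1/4·235.168175≈301.722517; next y=2/5·(-129.605883)+3/4·301.722517≈174.449534

0 4 10.000 0.000
1 3 -8.250 7.500
2 3 16.094 -3.188
3 3 -15.348 10.795
4 3 25.323 -7.193
5 3 -27.251 16.115
6 3 40.729 -13.992
7 3 -47.160 24.950
8 3 66.475 -25.390
9 3 -80.446 39.700
10 3 109.513 -44.454
11 3 -136.090 64.353
12 3 181.457 -76.326
13 3 -229.108 105.562
14 3 301.723 -129.606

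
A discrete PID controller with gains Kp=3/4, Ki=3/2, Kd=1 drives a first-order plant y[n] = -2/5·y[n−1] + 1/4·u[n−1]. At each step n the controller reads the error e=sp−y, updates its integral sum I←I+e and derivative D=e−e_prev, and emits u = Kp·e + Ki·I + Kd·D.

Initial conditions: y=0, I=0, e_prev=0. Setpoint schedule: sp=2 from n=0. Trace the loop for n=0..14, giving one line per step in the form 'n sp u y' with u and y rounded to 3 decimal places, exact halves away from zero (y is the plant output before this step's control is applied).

(exact arithmetic carried between steps; '≈' marks a value shown rounded to 6 d.p. or computed from one; I and e_prev carry over from the previous line; the table rounds u and y to 3 d.p., halves away from zero)
n=0: y=0, sp=2, e=sp−y=2; I=2, D=e−e_prev=2; u=3/4·2+3/2·2+1·2=6.5; next y=-2/5·0+1/4·6.5=1.625
n=1: y=1.625, sp=2, e=sp−y=0.375; I=2.375, D=e−e_prev=-1.625; u=3/4·0.375+3/2·2.375+1·(-1.625)=2.21875; next y=-2/5·1.625+1/4·2.21875≈-0.095313
n=2: y≈-0.095313, sp=2, e=sp−y≈2.095313; I≈4.470313, D=e−e_prev≈1.720313; u=3/4·2.095313+3/2·4.470313+1·1.720313≈9.997266; next y=-2/5·(-0.095313)+1/4·9.997266≈2.537441
n=3: y≈2.537441, sp=2, e=sp−y≈-0.537441; I≈3.932871, D=e−e_prev≈-2.632754; u=3/4·(-0.537441)+3/2·3.932871+1·(-2.632754)≈2.863472; next y=-2/5·2.537441+1/4·2.863472≈-0.299109
n=4: y≈-0.299109, sp=2, e=sp−y≈2.299109; I≈6.231980, D=e−e_prev≈2.836550; u=3/4·2.299109+3/2·6.231980+1·2.836550≈13.908851; next y=-2/5·(-0.299109)+1/4·13.908851≈3.596856
n=5: y≈3.596856, sp=2, e=sp−y≈-1.596856; I≈4.635123, D=e−e_prev≈-3.895965; u=3/4·(-1.596856)+3/2·4.635123+1·(-3.895965)≈1.859078; next y=-2/5·3.596856+1/4·1.859078≈-0.973973
n=6: y≈-0.973973, sp=2, e=sp−y≈2.973973; I≈7.609096, D=e−e_prev≈4.570829; u=3/4·2.973973+3/2·7.609096+1·4.570829≈18.214954; next y=-2/5·(-0.973973)+1/4·18.214954≈4.943328
n=7: y≈4.943328, sp=2, e=sp−y≈-2.943328; I≈4.665769, D=e−e_prev≈-5.917301; u=3/4·(-2.943328)+3/2·4.665769+1·(-5.917301)≈-1.126143; next y=-2/5·4.943328+1/4·(-1.126143)≈-2.258867
n=8: y≈-2.258867, sp=2, e=sp−y≈4.258867; I≈8.924636, D=e−e_prev≈7.202194; u=3/4·4.258867+3/2·8.924636+1·7.202194≈23.783298; next y=-2/5·(-2.258867)+1/4·23.783298≈6.849371
n=9: y≈6.849371, sp=2, e=sp−y≈-4.849371; I≈4.075264, D=e−e_prev≈-9.108238; u=3/4·(-4.849371)+3/2·4.075264+1·(-9.108238)≈-6.632370; next y=-2/5·6.849371+1/4·(-6.632370)≈-4.397841
n=10: y≈-4.397841, sp=2, e=sp−y≈6.397841; I≈10.473105, D=e−e_prev≈11.247212; u=3/4·6.397841+3/2·10.473105+1·11.247212≈31.755251; next y=-2/5·(-4.397841)+1/4·31.755251≈9.697949
n=11: y≈9.697949, sp=2, e=sp−y≈-7.697949; I≈2.775156, D=e−e_prev≈-14.095790; u=3/4·(-7.697949)+3/2·2.775156+1·(-14.095790)≈-15.706517; next y=-2/5·9.697949+1/4·(-15.706517)≈-7.805809
n=12: y≈-7.805809, sp=2, e=sp−y≈9.805809; I≈12.580965, D=e−e_prev≈17.503758; u=3/4·9.805809+3/2·12.580965+1·17.503758≈43.729562; next y=-2/5·(-7.805809)+1/4·43.729562≈14.054714
n=13: y≈14.054714, sp=2, e=sp−y≈-12.054714; I≈0.526251, D=e−e_prev≈-21.860523; u=3/4·(-12.054714)+3/2·0.526251+1·(-21.860523)≈-30.112182; next y=-2/5·14.054714+1/4·(-30.112182)≈-13.149931
n=14: y≈-13.149931, sp=2, e=sp−y≈15.149931; I≈15.676182, D=e−e_prev≈27.204645; u=3/4·15.149931+3/2·15.676182+1·27.204645≈62.081367; next y=-2/5·(-13.149931)+1/4·62.081367≈20.780314

0 2 6.500 0.000
1 2 2.219 1.625
2 2 9.997 -0.095
3 2 2.863 2.537
4 2 13.909 -0.299
5 2 1.859 3.597
6 2 18.215 -0.974
7 2 -1.126 4.943
8 2 23.783 -2.259
9 2 -6.632 6.849
10 2 31.755 -4.398
11 2 -15.707 9.698
12 2 43.730 -7.806
13 2 -30.112 14.055
14 2 62.081 -13.150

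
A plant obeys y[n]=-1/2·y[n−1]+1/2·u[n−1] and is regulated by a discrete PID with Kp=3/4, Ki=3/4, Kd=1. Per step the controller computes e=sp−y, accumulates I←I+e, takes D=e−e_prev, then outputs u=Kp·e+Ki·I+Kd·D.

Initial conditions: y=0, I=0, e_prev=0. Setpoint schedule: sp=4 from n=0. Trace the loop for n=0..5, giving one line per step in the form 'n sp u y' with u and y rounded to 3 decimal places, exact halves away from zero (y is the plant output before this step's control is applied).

0 4 10.000 0.000
1 4 -3.500 5.000
2 4 23.875 -4.250
3 4 -24.969 14.063
4 4 69.742 -19.516
5 4 -106.561 44.629

(exact arithmetic carried between steps; '≈' marks a value shown rounded to 6 d.p. or computed from one; I and e_prev carry over from the previous line; the table rounds u and y to 3 d.p., halves away from zero)
n=0: y=0, sp=4, e=sp−y=4; I=4, D=e−e_prev=4; u=3/4·4+3/4·4+1·4=10; next y=-1/2·0+1/2·10=5
n=1: y=5, sp=4, e=sp−y=-1; I=3, D=e−e_prev=-5; u=3/4·(-1)+3/4·3+1·(-5)=-3.5; next y=-1/2·5+1/2·(-3.5)=-4.25
n=2: y=-4.25, sp=4, e=sp−y=8.25; I=11.25, D=e−e_prev=9.25; u=3/4·8.25+3/4·11.25+1·9.25=23.875; next y=-1/2·(-4.25)+1/2·23.875=14.0625
n=3: y=14.0625, sp=4, e=sp−y=-10.0625; I=1.1875, D=e−e_prev=-18.3125; u=3/4·(-10.0625)+3/4·1.1875+1·(-18.3125)=-24.96875; next y=-1/2·14.0625+1/2·(-24.96875)=-19.515625
n=4: y=-19.515625, sp=4, e=sp−y=23.515625; I=24.703125, D=e−e_prev=33.578125; u=3/4·23.515625+3/4·24.703125+1·33.578125≈69.742188; next y=-1/2·(-19.515625)+1/2·69.742188≈44.628906
n=5: y≈44.628906, sp=4, e=sp−y≈-40.628906; I≈-15.925781, D=e−e_prev≈-64.144531; u=3/4·(-40.628906)+3/4·(-15.925781)+1·(-64.144531)≈-106.560547; next y=-1/2·44.628906+1/2·(-106.560547)≈-75.594727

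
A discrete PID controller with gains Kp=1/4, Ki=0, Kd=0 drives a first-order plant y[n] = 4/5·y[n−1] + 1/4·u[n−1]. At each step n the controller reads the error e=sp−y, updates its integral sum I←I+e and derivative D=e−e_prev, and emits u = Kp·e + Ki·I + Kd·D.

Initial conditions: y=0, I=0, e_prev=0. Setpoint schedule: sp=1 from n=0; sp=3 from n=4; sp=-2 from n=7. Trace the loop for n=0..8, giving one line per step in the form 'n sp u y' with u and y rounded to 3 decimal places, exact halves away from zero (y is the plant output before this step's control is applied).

(exact arithmetic carried between steps; '≈' marks a value shown rounded to 6 d.p. or computed from one; I and e_prev carry over from the previous line; the table rounds u and y to 3 d.p., halves away from zero)
n=0: y=0, sp=1, e=sp−y=1; I=1, D=e−e_prev=1; u=1/4·1+0·1+0·1=0.25; next y=4/5·0+1/4·0.25=0.0625
n=1: y=0.0625, sp=1, e=sp−y=0.9375; I=1.9375, D=e−e_prev=-0.0625; u=1/4·0.9375+0·1.9375+0·(-0.0625)=0.234375; next y=4/5·0.0625+1/4·0.234375≈0.108594
n=2: y≈0.108594, sp=1, e=sp−y≈0.891406; I≈2.828906, D=e−e_prev≈-0.046094; u=1/4·0.891406+0·2.828906+0·(-0.046094)≈0.222852; next y=4/5·0.108594+1/4·0.222852≈0.142588
n=3: y≈0.142588, sp=1, e=sp−y≈0.857412; I≈3.686318, D=e−e_prev≈-0.033994; u=1/4·0.857412+0·3.686318+0·(-0.033994)≈0.214353; next y=4/5·0.142588+1/4·0.214353≈0.167659
n=4: y≈0.167659, sp=3, e=sp−y≈2.832341; I≈6.518660, D=e−e_prev≈1.974929; u=1/4·2.832341+0·6.518660+0·1.974929≈0.708085; next y=4/5·0.167659+1/4·0.708085≈0.311148
n=5: y≈0.311148, sp=3, e=sp−y≈2.688852; I≈9.207512, D=e−e_prev≈-0.143490; u=1/4·2.688852+0·9.207512+0·(-0.143490)≈0.672213; next y=4/5·0.311148+1/4·0.672213≈0.416972
n=6: y≈0.416972, sp=3, e=sp−y≈2.583028; I≈11.790540, D=e−e_prev≈-0.105824; u=1/4·2.583028+0·11.790540+0·(-0.105824)≈0.645757; next y=4/5·0.416972+1/4·0.645757≈0.495017
n=7: y≈0.495017, sp=-2, e=sp−y≈-2.495017; I≈9.295523, D=e−e_prev≈-5.078045; u=1/4·(-2.495017)+0·9.295523+0·(-5.078045)≈-0.623754; next y=4/5·0.495017+1/4·(-0.623754)≈0.240075
n=8: y≈0.240075, sp=-2, e=sp−y≈-2.240075; I≈7.055448, D=e−e_prev≈0.254942; u=1/4·(-2.240075)+0·7.055448+0·0.254942≈-0.560019; next y=4/5·0.240075+1/4·(-0.560019)≈0.052055

0 1 0.250 0.000
1 1 0.234 0.063
2 1 0.223 0.109
3 1 0.214 0.143
4 3 0.708 0.168
5 3 0.672 0.311
6 3 0.646 0.417
7 -2 -0.624 0.495
8 -2 -0.560 0.240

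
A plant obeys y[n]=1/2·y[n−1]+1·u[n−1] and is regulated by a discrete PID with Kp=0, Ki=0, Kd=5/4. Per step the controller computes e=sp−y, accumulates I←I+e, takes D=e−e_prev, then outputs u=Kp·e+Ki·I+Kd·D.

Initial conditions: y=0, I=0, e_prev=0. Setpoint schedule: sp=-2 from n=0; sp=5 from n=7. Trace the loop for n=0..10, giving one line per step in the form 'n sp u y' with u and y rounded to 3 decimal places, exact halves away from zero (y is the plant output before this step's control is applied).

0 -2 -2.500 0.000
1 -2 3.125 -2.500
2 -2 -5.469 1.875
3 -2 8.008 -4.531
4 -2 -12.842 5.742
5 -2 19.641 -9.971
6 -2 -30.783 14.656
7 5 56.389 -23.455
8 5 -85.145 44.661
9 5 134.345 -62.815
10 5 -207.190 102.937

(exact arithmetic carried between steps; '≈' marks a value shown rounded to 6 d.p. or computed from one; I and e_prev carry over from the previous line; the table rounds u and y to 3 d.p., halves away from zero)
n=0: y=0, sp=-2, e=sp−y=-2; I=-2, D=e−e_prev=-2; u=0·(-2)+0·(-2)+5/4·(-2)=-2.5; next y=1/2·0+1·(-2.5)=-2.5
n=1: y=-2.5, sp=-2, e=sp−y=0.5; I=-1.5, D=e−e_prev=2.5; u=0·0.5+0·(-1.5)+5/4·2.5=3.125; next y=1/2·(-2.5)+1·3.125=1.875
n=2: y=1.875, sp=-2, e=sp−y=-3.875; I=-5.375, D=e−e_prev=-4.375; u=0·(-3.875)+0·(-5.375)+5/4·(-4.375)=-5.46875; next y=1/2·1.875+1·(-5.46875)=-4.53125
n=3: y=-4.53125, sp=-2, e=sp−y=2.53125; I=-2.84375, D=e−e_prev=6.40625; u=0·2.53125+0·(-2.84375)+5/4·6.40625≈8.007813; next y=1/2·(-4.53125)+1·8.007813≈5.742188
n=4: y≈5.742188, sp=-2, e=sp−y≈-7.742188; I≈-10.585938, D=e−e_prev≈-10.273438; u=0·(-7.742188)+0·(-10.585938)+5/4·(-10.273438)≈-12.841797; next y=1/2·5.742188+1·(-12.841797)≈-9.970703
n=5: y≈-9.970703, sp=-2, e=sp−y≈7.970703; I≈-2.615234, D=e−e_prev≈15.712891; u=0·7.970703+0·(-2.615234)+5/4·15.712891≈19.641113; next y=1/2·(-9.970703)+1·19.641113≈14.655762
n=6: y≈14.655762, sp=-2, e=sp−y≈-16.655762; I≈-19.270996, D=e−e_prev≈-24.626465; u=0·(-16.655762)+0·(-19.270996)+5/4·(-24.626465)≈-30.783081; next y=1/2·14.655762+1·(-30.783081)≈-23.455200
n=7: y≈-23.455200, sp=5, e=sp−y≈28.455200; I≈9.184204, D=e−e_prev≈45.110962; u=0·28.455200+0·9.184204+5/4·45.110962≈56.388702; next y=1/2·(-23.455200)+1·56.388702≈44.661102
n=8: y≈44.661102, sp=5, e=sp−y≈-39.661102; I≈-30.476898, D=e−e_prev≈-68.116302; u=0·(-39.661102)+0·(-30.476898)+5/4·(-68.116302)≈-85.145378; next y=1/2·44.661102+1·(-85.145378)≈-62.814827
n=9: y≈-62.814827, sp=5, e=sp−y≈67.814827; I≈37.337929, D=e−e_prev≈107.475929; u=0·67.814827+0·37.337929+5/4·107.475929≈134.344912; next y=1/2·(-62.814827)+1·134.344912≈102.937498
n=10: y≈102.937498, sp=5, e=sp−y≈-97.937498; I≈-60.599569, D=e−e_prev≈-165.752325; u=0·(-97.937498)+0·(-60.599569)+5/4·(-165.752325)≈-207.190406; next y=1/2·102.937498+1·(-207.190406)≈-155.721657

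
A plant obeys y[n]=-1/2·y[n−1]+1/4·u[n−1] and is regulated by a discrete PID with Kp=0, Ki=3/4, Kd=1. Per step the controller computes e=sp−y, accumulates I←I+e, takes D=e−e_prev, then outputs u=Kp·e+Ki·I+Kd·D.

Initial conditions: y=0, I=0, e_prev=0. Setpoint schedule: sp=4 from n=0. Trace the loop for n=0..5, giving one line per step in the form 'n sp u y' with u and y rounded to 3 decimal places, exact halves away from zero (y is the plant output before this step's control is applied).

(exact arithmetic carried between steps; '≈' marks a value shown rounded to 6 d.p. or computed from one; I and e_prev carry over from the previous line; the table rounds u and y to 3 d.p., halves away from zero)
n=0: y=0, sp=4, e=sp−y=4; I=4, D=e−e_prev=4; u=0·4+3/4·4+1·4=7; next y=-1/2·0+1/4·7=1.75
n=1: y=1.75, sp=4, e=sp−y=2.25; I=6.25, D=e−e_prev=-1.75; u=0·2.25+3/4·6.25+1·(-1.75)=2.9375; next y=-1/2·1.75+1/4·2.9375=-0.140625
n=2: y=-0.140625, sp=4, e=sp−y=4.140625; I=10.390625, D=e−e_prev=1.890625; u=0·4.140625+3/4·10.390625+1·1.890625≈9.683594; next y=-1/2·(-0.140625)+1/4·9.683594≈2.491211
n=3: y≈2.491211, sp=4, e=sp−y≈1.508789; I≈11.899414, D=e−e_prev≈-2.631836; u=0·1.508789+3/4·11.899414+1·(-2.631836)≈6.292725; next y=-1/2·2.491211+1/4·6.292725≈0.327576
n=4: y≈0.327576, sp=4, e=sp−y≈3.672424; I≈15.571838, D=e−e_prev≈2.163635; u=0·3.672424+3/4·15.571838+1·2.163635≈13.842514; next y=-1/2·0.327576+1/4·13.842514≈3.296841
n=5: y≈3.296841, sp=4, e=sp−y≈0.703159; I≈16.274998, D=e−e_prev≈-2.969265; u=0·0.703159+3/4·16.274998+1·(-2.969265)≈9.236983; next y=-1/2·3.296841+1/4·9.236983≈0.660825

0 4 7.000 0.000
1 4 2.938 1.750
2 4 9.684 -0.141
3 4 6.293 2.491
4 4 13.843 0.328
5 4 9.237 3.297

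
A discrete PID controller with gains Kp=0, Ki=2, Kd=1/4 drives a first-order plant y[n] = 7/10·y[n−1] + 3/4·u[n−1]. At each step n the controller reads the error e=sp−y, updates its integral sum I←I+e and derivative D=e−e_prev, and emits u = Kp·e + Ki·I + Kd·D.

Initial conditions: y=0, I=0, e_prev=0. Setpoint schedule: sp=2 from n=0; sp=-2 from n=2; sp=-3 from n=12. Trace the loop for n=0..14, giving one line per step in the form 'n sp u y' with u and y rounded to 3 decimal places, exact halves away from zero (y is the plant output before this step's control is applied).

0 2 4.500 0.000
1 2 0.406 3.375
2 -2 -8.907 2.667
3 -2 -0.587 -4.814
4 -2 0.911 -3.810
5 -2 0.672 -1.983
6 -2 -1.378 -0.884
7 -2 -1.607 -1.652
8 -2 -0.898 -2.361
9 -2 -0.431 -2.327
10 -2 -0.612 -1.952
11 -2 -0.899 -1.825
12 -3 -3.182 -1.952
13 -3 -1.008 -3.753
14 -3 -0.785 -3.383

(exact arithmetic carried between steps; '≈' marks a value shown rounded to 6 d.p. or computed from one; I and e_prev carry over from the previous line; the table rounds u and y to 3 d.p., halves away from zero)
n=0: y=0, sp=2, e=sp−y=2; I=2, D=e−e_prev=2; u=0·2+2·2+1/4·2=4.5; next y=7/10·0+3/4·4.5=3.375
n=1: y=3.375, sp=2, e=sp−y=-1.375; I=0.625, D=e−e_prev=-3.375; u=0·(-1.375)+2·0.625+1/4·(-3.375)=0.40625; next y=7/10·3.375+3/4·0.40625≈2.667188
n=2: y≈2.667188, sp=-2, e=sp−y≈-4.667188; I≈-4.042188, D=e−e_prev≈-3.292188; u=0·(-4.667188)+2·(-4.042188)+1/4·(-3.292188)≈-8.907422; next y=7/10·2.667188+3/4·(-8.907422)≈-4.813535
n=3: y≈-4.813535, sp=-2, e=sp−y≈2.813535; I≈-1.228652, D=e−e_prev≈7.480723; u=0·2.813535+2·(-1.228652)+1/4·7.480723≈-0.587124; next y=7/10·(-4.813535)+3/4·(-0.587124)≈-3.809818
n=4: y≈-3.809818, sp=-2, e=sp−y≈1.809818; I≈0.581165, D=e−e_prev≈-1.003718; u=0·1.809818+2·0.581165+1/4·(-1.003718)≈0.911401; next y=7/10·(-3.809818)+3/4·0.911401≈-1.983321
n=5: y≈-1.983321, sp=-2, e=sp−y≈-0.016679; I≈0.564487, D=e−e_prev≈-1.826496; u=0·(-0.016679)+2·0.564487+1/4·(-1.826496)≈0.672349; next y=7/10·(-1.983321)+3/4·0.672349≈-0.884063
n=6: y≈-0.884063, sp=-2, e=sp−y≈-1.115937; I≈-0.551450, D=e−e_prev≈-1.099259; u=0·(-1.115937)+2·(-0.551450)+1/4·(-1.099259)≈-1.377715; next y=7/10·(-0.884063)+3/4·(-1.377715)≈-1.652131
n=7: y≈-1.652131, sp=-2, e=sp−y≈-0.347869; I≈-0.899320, D=e−e_prev≈0.768068; u=0·(-0.347869)+2·(-0.899320)+1/4·0.768068≈-1.606623; next y=7/10·(-1.652131)+3/4·(-1.606623)≈-2.361458
n=8: y≈-2.361458, sp=-2, e=sp−y≈0.361458; I≈-0.537861, D=e−e_prev≈0.709328; u=0·0.361458+2·(-0.537861)+1/4·0.709328≈-0.898391; next y=7/10·(-2.361458)+3/4·(-0.898391)≈-2.326814
n=9: y≈-2.326814, sp=-2, e=sp−y≈0.326814; I≈-0.211047, D=e−e_prev≈-0.034644; u=0·0.326814+2·(-0.211047)+1/4·(-0.034644)≈-0.430756; next y=7/10·(-2.326814)+3/4·(-0.430756)≈-1.951837
n=10: y≈-1.951837, sp=-2, e=sp−y≈-0.048163; I≈-0.259211, D=e−e_prev≈-0.374977; u=0·(-0.048163)+2·(-0.259211)+1/4·(-0.374977)≈-0.612166; next y=7/10·(-1.951837)+3/4·(-0.612166)≈-1.825410
n=11: y≈-1.825410, sp=-2, e=sp−y≈-0.174590; I≈-0.433801, D=e−e_prev≈-0.126427; u=0·(-0.174590)+2·(-0.433801)+1/4·(-0.126427)≈-0.899208; next y=7/10·(-1.825410)+3/4·(-0.899208)≈-1.952193
n=12: y≈-1.952193, sp=-3, e=sp−y≈-1.047807; I≈-1.481608, D=e−e_prev≈-0.873217; u=0·(-1.047807)+2·(-1.481608)+1/4·(-0.873217)≈-3.181520; next y=7/10·(-1.952193)+3/4·(-3.181520)≈-3.752675
n=13: y≈-3.752675, sp=-3, e=sp−y≈0.752675; I≈-0.728933, D=e−e_prev≈1.800482; u=0·0.752675+2·(-0.728933)+1/4·1.800482≈-1.007745; next y=7/10·(-3.752675)+3/4·(-1.007745)≈-3.382681
n=14: y≈-3.382681, sp=-3, e=sp−y≈0.382681; I≈-0.346252, D=e−e_prev≈-0.369993; u=0·0.382681+2·(-0.346252)+1/4·(-0.369993)≈-0.785001; next y=7/10·(-3.382681)+3/4·(-0.785001)≈-2.956628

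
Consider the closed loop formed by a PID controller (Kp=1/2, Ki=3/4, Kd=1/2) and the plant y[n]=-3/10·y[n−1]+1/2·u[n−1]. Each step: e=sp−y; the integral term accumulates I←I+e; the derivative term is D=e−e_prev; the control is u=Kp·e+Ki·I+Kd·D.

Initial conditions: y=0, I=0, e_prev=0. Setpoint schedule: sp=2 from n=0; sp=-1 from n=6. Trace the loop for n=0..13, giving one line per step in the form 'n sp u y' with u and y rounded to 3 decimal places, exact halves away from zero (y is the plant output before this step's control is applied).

(exact arithmetic carried between steps; '≈' marks a value shown rounded to 6 d.p. or computed from one; I and e_prev carry over from the previous line; the table rounds u and y to 3 d.p., halves away from zero)
n=0: y=0, sp=2, e=sp−y=2; I=2, D=e−e_prev=2; u=1/2·2+3/4·2+1/2·2=3.5; next y=-3/10·0+1/2·3.5=1.75
n=1: y=1.75, sp=2, e=sp−y=0.25; I=2.25, D=e−e_prev=-1.75; u=1/2·0.25+3/4·2.25+1/2·(-1.75)=0.9375; next y=-3/10·1.75+1/2·0.9375=-0.05625
n=2: y=-0.05625, sp=2, e=sp−y=2.05625; I=4.30625, D=e−e_prev=1.80625; u=1/2·2.05625+3/4·4.30625+1/2·1.80625≈5.160938; next y=-3/10·(-0.05625)+1/2·5.160938≈2.597344
n=3: y≈2.597344, sp=2, e=sp−y≈-0.597344; I≈3.708906, D=e−e_prev≈-2.653594; u=1/2·(-0.597344)+3/4·3.708906+1/2·(-2.653594)≈1.156211; next y=-3/10·2.597344+1/2·1.156211≈-0.201098
n=4: y≈-0.201098, sp=2, e=sp−y≈2.201098; I≈5.910004, D=e−e_prev≈2.798441; u=1/2·2.201098+3/4·5.910004+1/2·2.798441≈6.932272; next y=-3/10·(-0.201098)+1/2·6.932272≈3.526466
n=5: y≈3.526466, sp=2, e=sp−y≈-1.526466; I≈4.383538, D=e−e_prev≈-3.727563; u=1/2·(-1.526466)+3/4·4.383538+1/2·(-3.727563)≈0.660639; next y=-3/10·3.526466+1/2·0.660639≈-0.727620
n=6: y≈-0.727620, sp=-1, e=sp−y≈-0.272380; I≈4.111158, D=e−e_prev≈1.254085; u=1/2·(-0.272380)+3/4·4.111158+1/2·1.254085≈3.574221; next y=-3/10·(-0.727620)+1/2·3.574221≈2.005397
n=7: y≈2.005397, sp=-1, e=sp−y≈-3.005397; I≈1.105762, D=e−e_prev≈-2.733017; u=1/2·(-3.005397)+3/4·1.105762+1/2·(-2.733017)≈-2.039885; next y=-3/10·2.005397+1/2·(-2.039885)≈-1.621562
n=8: y≈-1.621562, sp=-1, e=sp−y≈0.621562; I≈1.727323, D=e−e_prev≈3.626958; u=1/2·0.621562+3/4·1.727323+1/2·3.626958≈3.419753; next y=-3/10·(-1.621562)+1/2·3.419753≈2.196345
n=9: y≈2.196345, sp=-1, e=sp−y≈-3.196345; I≈-1.469021, D=e−e_prev≈-3.817907; u=1/2·(-3.196345)+3/4·(-1.469021)+1/2·(-3.817907)≈-4.608892; next y=-3/10·2.196345+1/2·(-4.608892)≈-2.963349
n=10: y≈-2.963349, sp=-1, e=sp−y≈1.963349; I≈0.494328, D=e−e_prev≈5.159694; u=1/2·1.963349+3/4·0.494328+1/2·5.159694≈3.932268; next y=-3/10·(-2.963349)+1/2·3.932268≈2.855139
n=11: y≈2.855139, sp=-1, e=sp−y≈-3.855139; I≈-3.360811, D=e−e_prev≈-5.818488; u=1/2·(-3.855139)+3/4·(-3.360811)+1/2·(-5.818488)≈-7.357421; next y=-3/10·2.855139+1/2·(-7.357421)≈-4.535252
n=12: y≈-4.535252, sp=-1, e=sp−y≈3.535252; I≈0.174442, D=e−e_prev≈7.390391; u=1/2·3.535252+3/4·0.174442+1/2·7.390391≈5.593653; next y=-3/10·(-4.535252)+1/2·5.593653≈4.157402
n=13: y≈4.157402, sp=-1, e=sp−y≈-5.157402; I≈-4.982961, D=e−e_prev≈-8.692654; u=1/2·(-5.157402)+3/4·(-4.982961)+1/2·(-8.692654)≈-10.662249; next y=-3/10·4.157402+1/2·(-10.662249)≈-6.578345

0 2 3.500 0.000
1 2 0.938 1.750
2 2 5.161 -0.056
3 2 1.156 2.597
4 2 6.932 -0.201
5 2 0.661 3.526
6 -1 3.574 -0.728
7 -1 -2.040 2.005
8 -1 3.420 -1.622
9 -1 -4.609 2.196
10 -1 3.932 -2.963
11 -1 -7.357 2.855
12 -1 5.594 -4.535
13 -1 -10.662 4.157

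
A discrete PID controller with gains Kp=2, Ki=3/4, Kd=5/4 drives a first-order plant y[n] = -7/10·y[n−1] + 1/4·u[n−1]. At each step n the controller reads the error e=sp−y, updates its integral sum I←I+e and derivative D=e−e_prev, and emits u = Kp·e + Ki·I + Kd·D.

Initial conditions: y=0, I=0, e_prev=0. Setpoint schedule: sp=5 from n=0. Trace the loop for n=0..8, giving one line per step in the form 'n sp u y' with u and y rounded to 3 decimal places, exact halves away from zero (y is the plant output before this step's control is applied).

0 5 20.000 0.000
1 5 -2.500 5.000
2 5 40.250 -4.125
3 5 -32.613 12.950
4 5 103.441 -17.218
5 5 -138.130 37.913
6 5 302.038 -61.072
7 5 -489.464 118.259
8 5 943.384 -205.148

(exact arithmetic carried between steps; '≈' marks a value shown rounded to 6 d.p. or computed from one; I and e_prev carry over from the previous line; the table rounds u and y to 3 d.p., halves away from zero)
n=0: y=0, sp=5, e=sp−y=5; I=5, D=e−e_prev=5; u=2·5+3/4·5+5/4·5=20; next y=-7/10·0+1/4·20=5
n=1: y=5, sp=5, e=sp−y=0; I=5, D=e−e_prev=-5; u=2·0+3/4·5+5/4·(-5)=-2.5; next y=-7/10·5+1/4·(-2.5)=-4.125
n=2: y=-4.125, sp=5, e=sp−y=9.125; I=14.125, D=e−e_prev=9.125; u=2·9.125+3/4·14.125+5/4·9.125=40.25; next y=-7/10·(-4.125)+1/4·40.25=12.95
n=3: y=12.95, sp=5, e=sp−y=-7.95; I=6.175, D=e−e_prev=-17.075; u=2·(-7.95)+3/4·6.175+5/4·(-17.075)=-32.6125; next y=-7/10·12.95+1/4·(-32.6125)=-17.218125
n=4: y=-17.218125, sp=5, e=sp−y=22.218125; I=28.393125, D=e−e_prev=30.168125; u=2·22.218125+3/4·28.393125+5/4·30.168125=103.44125; next y=-7/10·(-17.218125)+1/4·103.44125=37.913
n=5: y=37.913, sp=5, e=sp−y=-32.913; I=-4.519875, D=e−e_prev=-55.131125; u=2·(-32.913)+3/4·(-4.519875)+5/4·(-55.131125)≈-138.129813; next y=-7/10·37.913+1/4·(-138.129813)≈-61.071553
n=6: y≈-61.071553, sp=5, e=sp−y≈66.071553; I≈61.551678, D=e−e_prev≈98.984553; u=2·66.071553+3/4·61.551678+5/4·98.984553≈302.037556; next y=-7/10·(-61.071553)+1/4·302.037556≈118.259476
n=7: y≈118.259476, sp=5, e=sp−y≈-113.259476; I≈-51.707798, D=e−e_prev≈-179.331029; u=2·(-113.259476)+3/4·(-51.707798)+5/4·(-179.331029)≈-489.463588; next y=-7/10·118.259476+1/4·(-489.463588)≈-205.147530
n=8: y≈-205.147530, sp=5, e=sp−y≈210.147530; I≈158.439732, D=e−e_prev≈323.407007; u=2·210.147530+3/4·158.439732+5/4·323.407007≈943.383618; next y=-7/10·(-205.147530)+1/4·943.383618≈379.449176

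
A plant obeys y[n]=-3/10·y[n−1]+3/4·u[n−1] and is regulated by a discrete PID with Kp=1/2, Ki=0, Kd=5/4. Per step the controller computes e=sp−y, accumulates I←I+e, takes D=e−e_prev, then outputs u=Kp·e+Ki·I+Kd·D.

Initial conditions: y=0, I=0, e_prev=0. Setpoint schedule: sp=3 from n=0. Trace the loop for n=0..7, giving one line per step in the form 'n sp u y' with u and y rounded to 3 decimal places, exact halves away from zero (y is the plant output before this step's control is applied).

0 3 5.250 0.000
1 3 -5.391 3.938
2 3 15.564 -5.224
3 3 -28.201 13.240
4 3 62.016 -25.123
5 3 -124.489 54.049
6 3 260.828 -109.581
7 3 -535.344 228.495

(exact arithmetic carried between steps; '≈' marks a value shown rounded to 6 d.p. or computed from one; I and e_prev carry over from the previous line; the table rounds u and y to 3 d.p., halves away from zero)
n=0: y=0, sp=3, e=sp−y=3; I=3, D=e−e_prev=3; u=1/2·3+0·3+5/4·3=5.25; next y=-3/10·0+3/4·5.25=3.9375
n=1: y=3.9375, sp=3, e=sp−y=-0.9375; I=2.0625, D=e−e_prev=-3.9375; u=1/2·(-0.9375)+0·2.0625+5/4·(-3.9375)=-5.390625; next y=-3/10·3.9375+3/4·(-5.390625)≈-5.224219
n=2: y≈-5.224219, sp=3, e=sp−y≈8.224219; I≈10.286719, D=e−e_prev≈9.161719; u=1/2·8.224219+0·10.286719+5/4·9.161719≈15.564258; next y=-3/10·(-5.224219)+3/4·15.564258≈13.240459
n=3: y≈13.240459, sp=3, e=sp−y≈-10.240459; I≈0.046260, D=e−e_prev≈-18.464678; u=1/2·(-10.240459)+0·0.046260+5/4·(-18.464678)≈-28.201077; next y=-3/10·13.240459+3/4·(-28.201077)≈-25.122945
n=4: y≈-25.122945, sp=3, e=sp−y≈28.122945; I≈28.169205, D=e−e_prev≈38.363404; u=1/2·28.122945+0·28.169205+5/4·38.363404≈62.015728; next y=-3/10·(-25.122945)+3/4·62.015728≈54.048679
n=5: y≈54.048679, sp=3, e=sp−y≈-51.048679; I≈-22.879474, D=e−e_prev≈-79.171625; u=1/2·(-51.048679)+0·(-22.879474)+5/4·(-79.171625)≈-124.488870; next y=-3/10·54.048679+3/4·(-124.488870)≈-109.581257
n=6: y≈-109.581257, sp=3, e=sp−y≈112.581257; I≈89.701782, D=e−e_prev≈163.629936; u=1/2·112.581257+0·89.701782+5/4·163.629936≈260.828048; next y=-3/10·(-109.581257)+3/4·260.828048≈228.495413
n=7: y≈228.495413, sp=3, e=sp−y≈-225.495413; I≈-135.793631, D=e−e_prev≈-338.076670; u=1/2·(-225.495413)+0·(-135.793631)+5/4·(-338.076670)≈-535.343544; next y=-3/10·228.495413+3/4·(-535.343544)≈-470.056282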